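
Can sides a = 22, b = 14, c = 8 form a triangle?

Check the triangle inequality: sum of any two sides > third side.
a + b vs c: 22 + 14 = 36 > 8  ✓
a + c vs b: 22 + 8 = 30 > 14  ✓
b + c vs a: 14 + 8 = 22 ≤ 22  ✗

No: 14 + 8 = 22 is not > 22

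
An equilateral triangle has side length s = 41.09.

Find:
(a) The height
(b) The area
(a) The height splits the triangle into two 30-60-90 halves: h = s·√3/2 = 41.09·1.73205/2 ≈ 71.17/2 ≈ 35.585
(b) Area = (√3/4)·s² = (√3/4)·41.09² = (√3/4)·1688.3881 ≈ 0.433013·1688.3881 ≈ 731.093

Height = 35.58, Area = 731.1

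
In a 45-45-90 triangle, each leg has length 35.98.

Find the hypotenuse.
In a 45-45-90 triangle the sides are in ratio 1 : 1 : √2, so hypotenuse = leg·√2.
Hypotenuse = 35.98·√2 ≈ 35.98·1.41421 ≈ 50.8834

Hypotenuse = 35.98√2 = 50.88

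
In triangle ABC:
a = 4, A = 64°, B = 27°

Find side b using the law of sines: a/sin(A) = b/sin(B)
a/sin(A) = b/sin(B)  ⇒  b = a·sin(B)/sin(A) = 4·sin(27°)/sin(64°)
sin(27°) ≈ 0.45399, sin(64°) ≈ 0.898794
b ≈ 4·0.45399/0.898794 ≈ 1.81596/0.898794 ≈ 2.02044

b = 2.02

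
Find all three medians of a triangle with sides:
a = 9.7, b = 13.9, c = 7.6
Median formula: m_a = ½√(2b² + 2c² − a²) (and cyclically). a² = 94.09, b² = 193.21, c² = 57.76.
m_a = ½√(2·193.21 + 2·57.76 − 94.09) = ½√407.85 ≈ ½·20.1953 ≈ 10.0976
m_b = ½√(2·94.09 + 2·57.76 − 193.21) = ½√110.49 ≈ ½·10.5114 ≈ 5.25571
m_c = ½√(2·94.09 + 2·193.21 − 57.76) = ½√516.84 ≈ ½·22.7341 ≈ 11.3671

m_a = 10.1, m_b = 5.256, m_c = 11.37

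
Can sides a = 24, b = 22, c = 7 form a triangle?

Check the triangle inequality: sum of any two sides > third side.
a + b vs c: 24 + 22 = 46 > 7  ✓
a + c vs b: 24 + 7 = 31 > 22  ✓
b + c vs a: 22 + 7 = 29 > 24  ✓

Yes, triangle inequality satisfied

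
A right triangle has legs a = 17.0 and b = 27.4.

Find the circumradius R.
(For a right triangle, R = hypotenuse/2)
Hypotenuse c = √(a² + b²) = √(289 + 750.76) = √1039.76 ≈ 32.2453
R = c/2 ≈ 32.2453/2 ≈ 16.1227

R = 16.12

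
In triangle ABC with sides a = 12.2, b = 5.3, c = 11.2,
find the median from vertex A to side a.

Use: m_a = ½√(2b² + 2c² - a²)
m_a = ½√(2·5.3² + 2·11.2² − 12.2²) = ½√(2·28.09 + 2·125.44 − 148.84) = ½√(56.18 + 250.88 − 148.84) = ½√158.22
√158.22 ≈ 12.5786, so m_a ≈ 6.28928

m_a = 6.289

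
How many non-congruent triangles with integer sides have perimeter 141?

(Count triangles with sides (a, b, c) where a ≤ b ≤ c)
Let a ≤ b ≤ c with a + b + c = 141. The only binding inequality is a + b > c, i.e. 141 − c > c, so c < 141/2; and c ≥ 141/3 since c is the largest side.
So 47 ≤ c ≤ 70. For each c, b runs from ⌈(141 − c)/2⌉ up to c (then a = 141 − b − c satisfies 1 ≤ a ≤ b automatically), giving c − ⌈(141 − c)/2⌉ + 1 choices.
Summing over c: 1 + 2 + 4 + 5 + … + 34 + 35  (24 terms, c = 47, …, 70) = 432
Check (closed form: nearest integer to p²/48 for even p, (p+3)²/48 for odd p): (141+3)²/48 = 144²/48 = 20736/48 ≈ 432.00 → 432

432 triangles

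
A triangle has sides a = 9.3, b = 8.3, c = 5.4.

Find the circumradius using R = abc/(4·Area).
First find the area with Heron's formula.
s = (9.3 + 8.3 + 5.4)/2 = 11.5
Area = √(s(s−a)(s−b)(s−c)) = √(11.5·2.2·3.2·6.1) ≈ √493.856 ≈ 22.2229
abc = 9.3·8.3·5.4 = 416.826
R = abc/(4·Area) ≈ 416.826/(4·22.2229) = 416.826/88.8915 ≈ 4.68916

R = 4.689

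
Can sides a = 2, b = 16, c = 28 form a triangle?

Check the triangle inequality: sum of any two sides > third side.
a + b vs c: 2 + 16 = 18 ≤ 28  ✗
a + c vs b: 2 + 28 = 30 > 16  ✓
b + c vs a: 16 + 28 = 44 > 2  ✓

No: 2 + 16 = 18 is not > 28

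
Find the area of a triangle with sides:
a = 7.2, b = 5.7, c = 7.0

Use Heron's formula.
s = (7.2 + 5.7 + 7.0)/2 = 19.9/2 = 9.95
s − a = 2.75, s − b = 4.25, s − c = 2.95
s(s−a)(s−b)(s−c) = 9.95·2.75·4.25·2.95 ≈ 343.057
Area = √343.057 ≈ 18.5218

Area = 18.52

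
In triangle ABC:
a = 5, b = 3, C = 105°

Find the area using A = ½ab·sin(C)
A = ½·a·b·sin(C) = ½·5·3·sin(105°)
sin(105°) ≈ 0.965926
A ≈ ½·15·0.965926 = 7.5·0.965926 ≈ 7.24444

Area = 7.244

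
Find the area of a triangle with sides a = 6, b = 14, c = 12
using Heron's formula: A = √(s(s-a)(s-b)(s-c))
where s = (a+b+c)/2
s = (6 + 14 + 12)/2 = 32/2 = 16
s − a = 10, s − b = 2, s − c = 4
s(s−a)(s−b)(s−c) = 16·10·2·4 = 1280
Area = √1280 ≈ 35.7771

s = 16.0, Area = 35.78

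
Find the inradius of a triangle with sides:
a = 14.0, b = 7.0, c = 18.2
r = Area/s where s is the semi-perimeter.
s = (14.0 + 7.0 + 18.2)/2 = 39.2/2 = 19.6
Area = √(s(s−a)(s−b)(s−c)) = √(19.6·5.6·12.6·1.4) ≈ √1936.17 ≈ 44.0019
r ≈ 44.0019/19.6 ≈ 2.24499

r = 2.245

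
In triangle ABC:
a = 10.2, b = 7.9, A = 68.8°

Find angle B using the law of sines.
a/sin(A) = b/sin(B)  ⇒  sin(B) = b·sin(A)/a = 7.9·sin(68.8°)/10.2
sin(68.8°) ≈ 0.932324
sin(B) ≈ 7.9·0.932324/10.2 ≈ 7.36536/10.2 ≈ 0.722094
B = arcsin(0.722094) ≈ 46.2276°
(Since b ≤ a we need B ≤ A, so the obtuse alternative 180° − 46.2276° ≈ 133.772° is rejected.)

B = 46.23°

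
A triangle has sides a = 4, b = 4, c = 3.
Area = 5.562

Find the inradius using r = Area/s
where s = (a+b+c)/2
s = (4 + 4 + 3)/2 = 11/2 = 5.5
r = Area/s = 5.562/5.5 ≈ 1.01127

r = 1.011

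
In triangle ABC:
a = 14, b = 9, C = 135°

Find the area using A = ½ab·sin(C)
A = ½·a·b·sin(C) = ½·14·9·sin(135°)
sin(135°) ≈ 0.707107
A ≈ ½·126·0.707107 = 63·0.707107 ≈ 44.5477

Area = 44.55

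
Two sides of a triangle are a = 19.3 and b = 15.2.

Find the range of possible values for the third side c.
Triangle inequality: |a − b| < c < a + b
|a − b| = |19.3 − 15.2| = 4.1
a + b = 19.3 + 15.2 = 34.5

4.1 < c < 34.5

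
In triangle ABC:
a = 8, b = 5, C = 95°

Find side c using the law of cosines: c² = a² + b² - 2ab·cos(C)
c² = 8² + 5² − 2·8·5·cos(95°)
cos(95°) ≈ -0.0871557
c² ≈ 64 + 25 − 80·(-0.0871557) ≈ 89 + 6.97246 ≈ 95.9725
c ≈ √95.9725 ≈ 9.79655

c = 9.797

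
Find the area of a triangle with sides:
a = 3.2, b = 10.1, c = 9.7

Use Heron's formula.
s = (3.2 + 10.1 + 9.7)/2 = 23/2 = 11.5
s − a = 8.3, s − b = 1.4, s − c = 1.8
s(s−a)(s−b)(s−c) = 11.5·8.3·1.4·1.8 ≈ 240.534
Area = √240.534 ≈ 15.5092

Area = 15.51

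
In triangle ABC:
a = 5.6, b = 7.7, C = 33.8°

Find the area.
Two sides and the included angle (SAS): A = ½·a·b·sin(C) = ½·5.6·7.7·sin(33.8°)
sin(33.8°) ≈ 0.556296
A ≈ ½·43.12·0.556296 = 21.56·0.556296 ≈ 11.9937

Area = 11.99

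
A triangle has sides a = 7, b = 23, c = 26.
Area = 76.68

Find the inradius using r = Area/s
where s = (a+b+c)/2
s = (7 + 23 + 26)/2 = 56/2 = 28
r = Area/s = 76.68/28 ≈ 2.73857

r = 2.739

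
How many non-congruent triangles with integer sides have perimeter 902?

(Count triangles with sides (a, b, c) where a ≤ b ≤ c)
Let a ≤ b ≤ c with a + b + c = 902. The only binding inequality is a + b > c, i.e. 902 − c > c, so c < 902/2; and c ≥ 902/3 since c is the largest side.
So 301 ≤ c ≤ 450. For each c, b runs from ⌈(902 − c)/2⌉ up to c (then a = 902 − b − c satisfies 1 ≤ a ≤ b automatically), giving c − ⌈(902 − c)/2⌉ + 1 choices.
Summing over c: 1 + 3 + 4 + 6 + … + 223 + 225  (150 terms, c = 301, …, 450) = 16950
Check (closed form: nearest integer to p²/48 for even p, (p+3)²/48 for odd p): 902²/48 = 813604/48 ≈ 16950.08 → 16950

16950 triangles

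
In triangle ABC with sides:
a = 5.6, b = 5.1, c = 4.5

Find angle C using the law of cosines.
c² = a² + b² − 2ab·cos(C)  ⇒  cos(C) = (a² + b² − c²)/(2ab)
cos(C) = (5.6² + 5.1² − 4.5²)/(2·5.6·5.1) = (31.36 + 26.01 − 20.25)/57.12 = 37.12/57.12 ≈ 0.64986
C = arccos(0.64986) ≈ 49.469°

C = 49.47°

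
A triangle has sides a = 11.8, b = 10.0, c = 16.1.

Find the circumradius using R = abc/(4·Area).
First find the area with Heron's formula.
s = (11.8 + 10.0 + 16.1)/2 = 18.95
Area = √(s(s−a)(s−b)(s−c)) = √(18.95·7.15·8.95·2.85) ≈ √3456.07 ≈ 58.7884
abc = 11.8·10.0·16.1 = 1899.8
R = abc/(4·Area) ≈ 1899.8/(4·58.7884) = 1899.8/235.154 ≈ 8.07898

R = 8.079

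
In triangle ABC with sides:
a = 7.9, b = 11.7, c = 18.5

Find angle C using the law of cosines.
c² = a² + b² − 2ab·cos(C)  ⇒  cos(C) = (a² + b² − c²)/(2ab)
cos(C) = (7.9² + 11.7² − 18.5²)/(2·7.9·11.7) = (62.41 + 136.89 − 342.25)/184.86 = -142.95/184.86 ≈ -0.773288
C = arccos(-0.773288) ≈ 140.65°

C = 140.7°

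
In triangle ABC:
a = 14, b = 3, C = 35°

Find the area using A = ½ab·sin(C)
A = ½·a·b·sin(C) = ½·14·3·sin(35°)
sin(35°) ≈ 0.573576
A ≈ ½·42·0.573576 = 21·0.573576 ≈ 12.0451

Area = 12.05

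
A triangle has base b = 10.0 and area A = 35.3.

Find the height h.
A = ½·b·h  ⇒  h = 2A/b = 2·35.3/10.0 = 70.6/10.0 ≈ 7.06

h = 7.06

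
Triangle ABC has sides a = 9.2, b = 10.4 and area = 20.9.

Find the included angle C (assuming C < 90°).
Area = ½·a·b·sin(C)  ⇒  sin(C) = 2·Area/(a·b) = 2·20.9/(9.2·10.4) = 41.8/95.68 ≈ 0.436873
C = arcsin(0.436873) ≈ 25.9045° (taking the acute solution since C < 90°)

C = 25.9°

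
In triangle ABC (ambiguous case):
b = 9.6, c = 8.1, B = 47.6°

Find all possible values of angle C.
b/sin(B) = c/sin(C)  ⇒  sin(C) = c·sin(B)/b = 8.1·sin(47.6°)/9.6
sin(47.6°) ≈ 0.738455
sin(C) ≈ 8.1·0.738455/9.6 ≈ 5.98149/9.6 ≈ 0.623072
Candidate 1: C₁ = arcsin(0.623072) ≈ 38.5408°  →  A = 180° − 47.6° − 38.5408° ≈ 93.8592° > 0, valid
Candidate 2: C₂ = 180° − C₁ ≈ 141.459°  →  A = 180° − 47.6° − 141.459° ≈ -9.0592° ≤ 0, not a valid triangle

C = 38.54° (one solution)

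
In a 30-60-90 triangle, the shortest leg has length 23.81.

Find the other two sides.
In a 30-60-90 triangle the sides are in ratio 1 : √3 : 2 (short leg : long leg : hypotenuse).
Long leg = 23.81·√3 ≈ 23.81·1.73205 ≈ 41.2401
Hypotenuse = 2·23.81 = 47.62

Long leg = 23.81√3 = 41.24, Hypotenuse = 47.62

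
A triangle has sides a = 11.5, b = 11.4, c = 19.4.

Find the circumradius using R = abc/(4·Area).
First find the area with Heron's formula.
s = (11.5 + 11.4 + 19.4)/2 = 21.15
Area = √(s(s−a)(s−b)(s−c)) = √(21.15·9.65·9.75·1.75) ≈ √3482.41 ≈ 59.012
abc = 11.5·11.4·19.4 = 2543.34
R = abc/(4·Area) ≈ 2543.34/(4·59.012) = 2543.34/236.048 ≈ 10.7747

R = 10.77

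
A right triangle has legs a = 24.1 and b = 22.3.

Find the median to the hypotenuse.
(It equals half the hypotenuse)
Hypotenuse c = √(a² + b²) = √(580.81 + 497.29) = √1078.1 ≈ 32.8344
Median to hypotenuse = c/2 ≈ 32.8344/2 ≈ 16.4172

Median = 16.42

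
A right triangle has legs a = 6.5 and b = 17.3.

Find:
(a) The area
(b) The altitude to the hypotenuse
(a) The legs are perpendicular, so Area = ½·a·b = ½·6.5·17.3 = ½·112.45 = 56.225
(b) Hypotenuse c = √(a² + b²) = √(42.25 + 299.29) = √341.54 ≈ 18.4808
    Area = ½·c·h_c  ⇒  h_c = 2·Area/c = 112.45/18.4808 ≈ 6.08469

Area = 56.225, h_c = 6.085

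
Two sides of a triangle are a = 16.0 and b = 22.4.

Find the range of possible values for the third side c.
Triangle inequality: |a − b| < c < a + b
|a − b| = |16.0 − 22.4| = 6.4
a + b = 16.0 + 22.4 = 38.4

6.4 < c < 38.4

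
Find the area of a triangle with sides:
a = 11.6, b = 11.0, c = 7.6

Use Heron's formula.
s = (11.6 + 11.0 + 7.6)/2 = 30.2/2 = 15.1
s − a = 3.5, s − b = 4.1, s − c = 7.5
s(s−a)(s−b)(s−c) = 15.1·3.5·4.1·7.5 ≈ 1625.14
Area = √1625.14 ≈ 40.313

Area = 40.31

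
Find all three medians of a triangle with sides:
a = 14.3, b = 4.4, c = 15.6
Median formula: m_a = ½√(2b² + 2c² − a²) (and cyclically). a² = 204.49, b² = 19.36, c² = 243.36.
m_a = ½√(2·19.36 + 2·243.36 − 204.49) = ½√320.95 ≈ ½·17.9151 ≈ 8.95754
m_b = ½√(2·204.49 + 2·243.36 − 19.36) = ½√876.34 ≈ ½·29.603 ≈ 14.8015
m_c = ½√(2·204.49 + 2·19.36 − 243.36) = ½√204.34 ≈ ½·14.2948 ≈ 7.14738

m_a = 8.958, m_b = 14.8, m_c = 7.147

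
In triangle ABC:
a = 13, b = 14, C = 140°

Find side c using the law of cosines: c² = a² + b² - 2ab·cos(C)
c² = 13² + 14² − 2·13·14·cos(140°)
cos(140°) ≈ -0.766044
c² ≈ 169 + 196 − 364·(-0.766044) ≈ 365 + 278.84 ≈ 643.84
c ≈ √643.84 ≈ 25.374

c = 25.37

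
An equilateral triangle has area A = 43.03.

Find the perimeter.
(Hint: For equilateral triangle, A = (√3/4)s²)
A = (√3/4)s²  ⇒  s² = 4A/√3 = 4·43.03/√3 = 172.12/1.73205 ≈ 99.3735
s ≈ √99.3735 ≈ 9.96863
Perimeter = 3s ≈ 3·9.96863 ≈ 29.9059

Perimeter = 29.91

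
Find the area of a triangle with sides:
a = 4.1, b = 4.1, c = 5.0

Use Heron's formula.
s = (4.1 + 4.1 + 5.0)/2 = 13.2/2 = 6.6
s − a = 2.5, s − b = 2.5, s − c = 1.6
s(s−a)(s−b)(s−c) = 6.6·2.5·2.5·1.6 ≈ 66
Area = √66 ≈ 8.12404

Area = 8.124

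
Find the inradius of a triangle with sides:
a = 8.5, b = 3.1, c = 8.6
r = Area/s where s is the semi-perimeter.
s = (8.5 + 3.1 + 8.6)/2 = 20.2/2 = 10.1
Area = √(s(s−a)(s−b)(s−c)) = √(10.1·1.6·7·1.5) ≈ √169.68 ≈ 13.0261
r ≈ 13.0261/10.1 ≈ 1.28972

r = 1.29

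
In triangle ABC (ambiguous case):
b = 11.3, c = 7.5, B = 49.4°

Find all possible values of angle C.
b/sin(B) = c/sin(C)  ⇒  sin(C) = c·sin(B)/b = 7.5·sin(49.4°)/11.3
sin(49.4°) ≈ 0.759271
sin(C) ≈ 7.5·0.759271/11.3 ≈ 5.69453/11.3 ≈ 0.503941
Candidate 1: C₁ = arcsin(0.503941) ≈ 30.2611°  →  A = 180° − 49.4° − 30.2611° ≈ 100.339° > 0, valid
Candidate 2: C₂ = 180° − C₁ ≈ 149.739°  →  A = 180° − 49.4° − 149.739° ≈ -19.1389° ≤ 0, not a valid triangle

C = 30.26° (one solution)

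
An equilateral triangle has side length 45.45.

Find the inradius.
r = Area/s with s the semi-perimeter.
Area = (√3/4)·45.45² = (√3/4)·2065.7025 ≈ 0.433013·2065.7025 ≈ 894.475
s = 3·45.45/2 = 68.175
r ≈ 894.475/68.175 ≈ 13.1203
(Equivalently r = side/(2√3) = 45.45/3.4641 ≈ 13.1203.)

r = 13.12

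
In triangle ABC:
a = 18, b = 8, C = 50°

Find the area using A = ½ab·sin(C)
A = ½·a·b·sin(C) = ½·18·8·sin(50°)
sin(50°) ≈ 0.766044
A ≈ ½·144·0.766044 = 72·0.766044 ≈ 55.1552

Area = 55.16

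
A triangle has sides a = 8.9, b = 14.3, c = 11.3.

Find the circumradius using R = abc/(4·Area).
First find the area with Heron's formula.
s = (8.9 + 14.3 + 11.3)/2 = 17.25
Area = √(s(s−a)(s−b)(s−c)) = √(17.25·8.35·2.95·5.95) ≈ √2528.22 ≈ 50.2814
abc = 8.9·14.3·11.3 = 1438.151
R = abc/(4·Area) ≈ 1438.151/(4·50.2814) = 1438.151/201.126 ≈ 7.15051

R = 7.151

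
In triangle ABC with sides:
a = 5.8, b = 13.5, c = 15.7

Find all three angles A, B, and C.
Law of cosines for each angle (a² = 33.64, b² = 182.25, c² = 246.49):
cos(A) = (b² + c² − a²)/(2bc) = (182.25 + 246.49 − 33.64)/(2·13.5·15.7) = 395.1/423.9 ≈ 0.932059  ⇒  A ≈ 21.2418°
cos(B) = (a² + c² − b²)/(2ac) = (33.64 + 246.49 − 182.25)/(2·5.8·15.7) = 97.88/182.12 ≈ 0.537448  ⇒  B ≈ 57.4899°
cos(C) = (a² + b² − c²)/(2ab) = (33.64 + 182.25 − 246.49)/(2·5.8·13.5) = -30.6/156.6 ≈ -0.195402  ⇒  C ≈ 101.268°
Check: A + B + C ≈ 180°

A = 21.24°, B = 57.49°, C = 101.3°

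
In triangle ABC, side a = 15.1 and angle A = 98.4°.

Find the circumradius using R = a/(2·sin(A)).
R = a/(2·sin(A)) = 15.1/(2·sin(98.4°))
sin(98.4°) ≈ 0.989272
R ≈ 15.1/(2·0.989272) = 15.1/1.97854 ≈ 7.63187

R = 7.632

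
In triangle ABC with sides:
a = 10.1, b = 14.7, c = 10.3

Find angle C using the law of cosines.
c² = a² + b² − 2ab·cos(C)  ⇒  cos(C) = (a² + b² − c²)/(2ab)
cos(C) = (10.1² + 14.7² − 10.3²)/(2·10.1·14.7) = (102.01 + 216.09 − 106.09)/296.94 = 212.01/296.94 ≈ 0.713983
C = arccos(0.713983) ≈ 44.4401°

C = 44.44°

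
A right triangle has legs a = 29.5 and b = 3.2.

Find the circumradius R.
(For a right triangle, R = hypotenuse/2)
Hypotenuse c = √(a² + b²) = √(870.25 + 10.24) = √880.49 ≈ 29.6731
R = c/2 ≈ 29.6731/2 ≈ 14.8365

R = 14.84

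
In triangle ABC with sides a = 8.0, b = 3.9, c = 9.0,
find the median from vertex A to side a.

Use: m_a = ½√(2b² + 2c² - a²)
m_a = ½√(2·3.9² + 2·9.0² − 8.0²) = ½√(2·15.21 + 2·81 − 64) = ½√(30.42 + 162 − 64) = ½√128.42
√128.42 ≈ 11.3323, so m_a ≈ 5.66613

m_a = 5.666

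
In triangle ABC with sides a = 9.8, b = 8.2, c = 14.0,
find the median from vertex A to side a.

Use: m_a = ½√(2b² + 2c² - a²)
m_a = ½√(2·8.2² + 2·14.0² − 9.8²) = ½√(2·67.24 + 2·196 − 96.04) = ½√(134.48 + 392 − 96.04) = ½√430.44
√430.44 ≈ 20.747, so m_a ≈ 10.3735

m_a = 10.37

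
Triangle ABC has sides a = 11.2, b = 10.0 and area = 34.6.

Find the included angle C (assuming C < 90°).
Area = ½·a·b·sin(C)  ⇒  sin(C) = 2·Area/(a·b) = 2·34.6/(11.2·10.0) = 69.2/112 ≈ 0.617857
C = arcsin(0.617857) ≈ 38.1598° (taking the acute solution since C < 90°)

C = 38.16°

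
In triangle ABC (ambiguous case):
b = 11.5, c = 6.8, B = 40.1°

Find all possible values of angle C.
b/sin(B) = c/sin(C)  ⇒  sin(C) = c·sin(B)/b = 6.8·sin(40.1°)/11.5
sin(40.1°) ≈ 0.644124
sin(C) ≈ 6.8·0.644124/11.5 ≈ 4.38004/11.5 ≈ 0.380873
Candidate 1: C₁ = arcsin(0.380873) ≈ 22.3878°  →  A = 180° − 40.1° − 22.3878° ≈ 117.512° > 0, valid
Candidate 2: C₂ = 180° − C₁ ≈ 157.612°  →  A = 180° − 40.1° − 157.612° ≈ -17.7122° ≤ 0, not a valid triangle

C = 22.39° (one solution)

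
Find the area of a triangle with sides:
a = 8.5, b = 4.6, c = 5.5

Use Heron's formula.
s = (8.5 + 4.6 + 5.5)/2 = 18.6/2 = 9.3
s − a = 0.8, s − b = 4.7, s − c = 3.8
s(s−a)(s−b)(s−c) = 9.3·0.8·4.7·3.8 ≈ 132.878
Area = √132.878 ≈ 11.5273

Area = 11.53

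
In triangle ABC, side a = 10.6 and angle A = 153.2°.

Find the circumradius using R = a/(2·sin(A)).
R = a/(2·sin(A)) = 10.6/(2·sin(153.2°))
sin(153.2°) ≈ 0.450878
R ≈ 10.6/(2·0.450878) = 10.6/0.901755 ≈ 11.7549

R = 11.75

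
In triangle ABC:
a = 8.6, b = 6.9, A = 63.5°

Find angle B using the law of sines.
a/sin(A) = b/sin(B)  ⇒  sin(B) = b·sin(A)/a = 6.9·sin(63.5°)/8.6
sin(63.5°) ≈ 0.894934
sin(B) ≈ 6.9·0.894934/8.6 ≈ 6.17505/8.6 ≈ 0.718029
B = arcsin(0.718029) ≈ 45.892°
(Since b ≤ a we need B ≤ A, so the obtuse alternative 180° − 45.892° ≈ 134.108° is rejected.)

B = 45.89°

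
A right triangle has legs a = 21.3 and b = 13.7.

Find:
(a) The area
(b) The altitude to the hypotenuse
(a) The legs are perpendicular, so Area = ½·a·b = ½·21.3·13.7 = ½·291.81 = 145.905
(b) Hypotenuse c = √(a² + b²) = √(453.69 + 187.69) = √641.38 ≈ 25.3255
    Area = ½·c·h_c  ⇒  h_c = 2·Area/c = 291.81/25.3255 ≈ 11.5224

Area = 145.905, h_c = 11.52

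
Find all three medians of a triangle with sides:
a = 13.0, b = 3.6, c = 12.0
Median formula: m_a = ½√(2b² + 2c² − a²) (and cyclically). a² = 169, b² = 12.96, c² = 144.
m_a = ½√(2·12.96 + 2·144 − 169) = ½√144.92 ≈ ½·12.0383 ≈ 6.01914
m_b = ½√(2·169 + 2·144 − 12.96) = ½√613.04 ≈ ½·24.7596 ≈ 12.3798
m_c = ½√(2·169 + 2·12.96 − 144) = ½√219.92 ≈ ½·14.8297 ≈ 7.41485

m_a = 6.019, m_b = 12.38, m_c = 7.415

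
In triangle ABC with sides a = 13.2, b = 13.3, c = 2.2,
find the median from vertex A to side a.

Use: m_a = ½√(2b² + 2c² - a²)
m_a = ½√(2·13.3² + 2·2.2² − 13.2²) = ½√(2·176.89 + 2·4.84 − 174.24) = ½√(353.78 + 9.68 − 174.24) = ½√189.22
√189.22 ≈ 13.7557, so m_a ≈ 6.87786

m_a = 6.878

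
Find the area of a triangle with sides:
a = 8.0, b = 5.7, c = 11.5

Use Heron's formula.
s = (8.0 + 5.7 + 11.5)/2 = 25.2/2 = 12.6
s − a = 4.6, s − b = 6.9, s − c = 1.1
s(s−a)(s−b)(s−c) = 12.6·4.6·6.9·1.1 ≈ 439.916
Area = √439.916 ≈ 20.9742

Area = 20.97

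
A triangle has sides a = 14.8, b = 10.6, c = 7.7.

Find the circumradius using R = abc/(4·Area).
First find the area with Heron's formula.
s = (14.8 + 10.6 + 7.7)/2 = 16.55
Area = √(s(s−a)(s−b)(s−c)) = √(16.55·1.75·5.95·8.85) ≈ √1525.09 ≈ 39.0524
abc = 14.8·10.6·7.7 = 1207.976
R = abc/(4·Area) ≈ 1207.976/(4·39.0524) = 1207.976/156.21 ≈ 7.73304

R = 7.733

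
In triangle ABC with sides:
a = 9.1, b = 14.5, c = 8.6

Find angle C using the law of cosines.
c² = a² + b² − 2ab·cos(C)  ⇒  cos(C) = (a² + b² − c²)/(2ab)
cos(C) = (9.1² + 14.5² − 8.6²)/(2·9.1·14.5) = (82.81 + 210.25 − 73.96)/263.9 = 219.1/263.9 ≈ 0.830239
C = arccos(0.830239) ≈ 33.8767°

C = 33.88°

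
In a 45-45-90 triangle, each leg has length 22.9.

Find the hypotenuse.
In a 45-45-90 triangle the sides are in ratio 1 : 1 : √2, so hypotenuse = leg·√2.
Hypotenuse = 22.9·√2 ≈ 22.9·1.41421 ≈ 32.3855

Hypotenuse = 22.9√2 = 32.39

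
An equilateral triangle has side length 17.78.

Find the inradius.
r = Area/s with s the semi-perimeter.
Area = (√3/4)·17.78² = (√3/4)·316.1284 ≈ 0.433013·316.1284 ≈ 136.888
s = 3·17.78/2 = 26.67
r ≈ 136.888/26.67 ≈ 5.13264
(Equivalently r = side/(2√3) = 17.78/3.4641 ≈ 5.13264.)

r = 5.133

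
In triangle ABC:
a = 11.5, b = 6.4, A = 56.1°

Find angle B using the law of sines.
a/sin(A) = b/sin(B)  ⇒  sin(B) = b·sin(A)/a = 6.4·sin(56.1°)/11.5
sin(56.1°) ≈ 0.830012
sin(B) ≈ 6.4·0.830012/11.5 ≈ 5.31208/11.5 ≈ 0.46192
B = arcsin(0.46192) ≈ 27.5111°
(Since b ≤ a we need B ≤ A, so the obtuse alternative 180° − 27.5111° ≈ 152.489° is rejected.)

B = 27.51°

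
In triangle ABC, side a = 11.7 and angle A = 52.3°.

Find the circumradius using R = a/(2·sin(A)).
R = a/(2·sin(A)) = 11.7/(2·sin(52.3°))
sin(52.3°) ≈ 0.791224
R ≈ 11.7/(2·0.791224) = 11.7/1.58245 ≈ 7.39361

R = 7.394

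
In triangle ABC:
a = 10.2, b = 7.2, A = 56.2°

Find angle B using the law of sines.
a/sin(A) = b/sin(B)  ⇒  sin(B) = b·sin(A)/a = 7.2·sin(56.2°)/10.2
sin(56.2°) ≈ 0.830984
sin(B) ≈ 7.2·0.830984/10.2 ≈ 5.98309/10.2 ≈ 0.586577
B = arcsin(0.586577) ≈ 35.9145°
(Since b ≤ a we need B ≤ A, so the obtuse alternative 180° − 35.9145° ≈ 144.086° is rejected.)

B = 35.91°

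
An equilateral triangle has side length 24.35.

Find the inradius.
r = Area/s with s the semi-perimeter.
Area = (√3/4)·24.35² = (√3/4)·592.9225 ≈ 0.433013·592.9225 ≈ 256.743
s = 3·24.35/2 = 36.525
r ≈ 256.743/36.525 ≈ 7.02924
(Equivalently r = side/(2√3) = 24.35/3.4641 ≈ 7.02924.)

r = 7.029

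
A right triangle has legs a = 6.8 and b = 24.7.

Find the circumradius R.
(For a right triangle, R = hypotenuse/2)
Hypotenuse c = √(a² + b²) = √(46.24 + 610.09) = √656.33 ≈ 25.6189
R = c/2 ≈ 25.6189/2 ≈ 12.8095

R = 12.81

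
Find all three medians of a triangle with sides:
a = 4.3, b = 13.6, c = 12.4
Median formula: m_a = ½√(2b² + 2c² − a²) (and cyclically). a² = 18.49, b² = 184.96, c² = 153.76.
m_a = ½√(2·184.96 + 2·153.76 − 18.49) = ½√658.95 ≈ ½·25.67 ≈ 12.835
m_b = ½√(2·18.49 + 2·153.76 − 184.96) = ½√159.54 ≈ ½·12.6309 ≈ 6.31546
m_c = ½√(2·18.49 + 2·184.96 − 153.76) = ½√253.14 ≈ ½·15.9104 ≈ 7.95519

m_a = 12.84, m_b = 6.315, m_c = 7.955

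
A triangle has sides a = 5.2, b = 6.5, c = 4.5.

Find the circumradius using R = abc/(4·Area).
First find the area with Heron's formula.
s = (5.2 + 6.5 + 4.5)/2 = 8.1
Area = √(s(s−a)(s−b)(s−c)) = √(8.1·2.9·1.6·3.6) ≈ √135.302 ≈ 11.632
abc = 5.2·6.5·4.5 = 152.1
R = abc/(4·Area) ≈ 152.1/(4·11.632) = 152.1/46.5278 ≈ 3.26901

R = 3.269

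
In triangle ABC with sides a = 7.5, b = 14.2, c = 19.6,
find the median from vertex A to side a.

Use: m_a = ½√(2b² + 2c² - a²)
m_a = ½√(2·14.2² + 2·19.6² − 7.5²) = ½√(2·201.64 + 2·384.16 − 56.25) = ½√(403.28 + 768.32 − 56.25) = ½√1115.35
√1115.35 ≈ 33.3969, so m_a ≈ 16.6984

m_a = 16.7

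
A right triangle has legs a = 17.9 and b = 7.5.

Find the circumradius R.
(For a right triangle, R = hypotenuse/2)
Hypotenuse c = √(a² + b²) = √(320.41 + 56.25) = √376.66 ≈ 19.4077
R = c/2 ≈ 19.4077/2 ≈ 9.70387

R = 9.704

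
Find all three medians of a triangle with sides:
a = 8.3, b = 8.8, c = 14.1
Median formula: m_a = ½√(2b² + 2c² − a²) (and cyclically). a² = 68.89, b² = 77.44, c² = 198.81.
m_a = ½√(2·77.44 + 2·198.81 − 68.89) = ½√483.61 ≈ ½·21.9911 ≈ 10.9956
m_b = ½√(2·68.89 + 2·198.81 − 77.44) = ½√457.96 ≈ ½·21.4 ≈ 10.7
m_c = ½√(2·68.89 + 2·77.44 − 198.81) = ½√93.85 ≈ ½·9.68762 ≈ 4.84381

m_a = 11, m_b = 10.7, m_c = 4.844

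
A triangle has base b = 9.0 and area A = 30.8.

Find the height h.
A = ½·b·h  ⇒  h = 2A/b = 2·30.8/9.0 = 61.6/9.0 ≈ 6.84444

h = 6.844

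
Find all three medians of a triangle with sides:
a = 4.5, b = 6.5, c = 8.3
Median formula: m_a = ½√(2b² + 2c² − a²) (and cyclically). a² = 20.25, b² = 42.25, c² = 68.89.
m_a = ½√(2·42.25 + 2·68.89 − 20.25) = ½√202.03 ≈ ½·14.2137 ≈ 7.10686
m_b = ½√(2·20.25 + 2·68.89 − 42.25) = ½√136.03 ≈ ½·11.6632 ≈ 5.83159
m_c = ½√(2·20.25 + 2·42.25 − 68.89) = ½√56.11 ≈ ½·7.49066 ≈ 3.74533

m_a = 7.107, m_b = 5.832, m_c = 3.745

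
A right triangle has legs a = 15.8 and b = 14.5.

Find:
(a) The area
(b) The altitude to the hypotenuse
(a) The legs are perpendicular, so Area = ½·a·b = ½·15.8·14.5 = ½·229.1 = 114.55
(b) Hypotenuse c = √(a² + b²) = √(249.64 + 210.25) = √459.89 ≈ 21.445
    Area = ½·c·h_c  ⇒  h_c = 2·Area/c = 229.1/21.445 ≈ 10.6831

Area = 114.55, h_c = 10.68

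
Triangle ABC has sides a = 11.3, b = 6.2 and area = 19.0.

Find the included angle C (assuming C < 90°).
Area = ½·a·b·sin(C)  ⇒  sin(C) = 2·Area/(a·b) = 2·19.0/(11.3·6.2) = 38/70.06 ≈ 0.542392
C = arcsin(0.542392) ≈ 32.8466° (taking the acute solution since C < 90°)

C = 32.85°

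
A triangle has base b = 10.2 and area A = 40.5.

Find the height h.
A = ½·b·h  ⇒  h = 2A/b = 2·40.5/10.2 = 81/10.2 ≈ 7.94118

h = 7.941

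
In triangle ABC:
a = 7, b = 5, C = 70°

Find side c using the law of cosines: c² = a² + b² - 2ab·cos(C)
c² = 7² + 5² − 2·7·5·cos(70°)
cos(70°) ≈ 0.34202
c² ≈ 49 + 25 − 70·(0.34202) ≈ 74 − 23.9414 ≈ 50.0586
c ≈ √50.0586 ≈ 7.07521

c = 7.075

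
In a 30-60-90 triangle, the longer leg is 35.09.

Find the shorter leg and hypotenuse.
In a 30-60-90 triangle the sides are in ratio 1 : √3 : 2, so short leg = long leg/√3 and hypotenuse = 2·(short leg).
Short leg = 35.09/√3 ≈ 35.09/1.73205 ≈ 20.2592
Hypotenuse = 2·20.2592 ≈ 40.5184

Short leg = 20.26, Hypotenuse = 40.52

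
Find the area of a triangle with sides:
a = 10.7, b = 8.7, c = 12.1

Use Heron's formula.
s = (10.7 + 8.7 + 12.1)/2 = 31.5/2 = 15.75
s − a = 5.05, s − b = 7.05, s − c = 3.65
s(s−a)(s−b)(s−c) = 15.75·5.05·7.05·3.65 ≈ 2046.7
Area = √2046.7 ≈ 45.2405

Area = 45.24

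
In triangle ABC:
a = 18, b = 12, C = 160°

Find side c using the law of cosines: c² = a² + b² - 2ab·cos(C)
c² = 18² + 12² − 2·18·12·cos(160°)
cos(160°) ≈ -0.939693
c² ≈ 324 + 144 − 432·(-0.939693) ≈ 468 + 405.947 ≈ 873.947
c ≈ √873.947 ≈ 29.5626

c = 29.56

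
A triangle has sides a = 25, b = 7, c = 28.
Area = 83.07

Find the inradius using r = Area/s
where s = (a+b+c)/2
s = (25 + 7 + 28)/2 = 60/2 = 30
r = Area/s = 83.07/30 ≈ 2.769

r = 2.769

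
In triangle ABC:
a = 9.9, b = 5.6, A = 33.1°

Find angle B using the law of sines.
a/sin(A) = b/sin(B)  ⇒  sin(B) = b·sin(A)/a = 5.6·sin(33.1°)/9.9
sin(33.1°) ≈ 0.546102
sin(B) ≈ 5.6·0.546102/9.9 ≈ 3.05817/9.9 ≈ 0.308906
B = arcsin(0.308906) ≈ 17.9933°
(Since b ≤ a we need B ≤ A, so the obtuse alternative 180° − 17.9933° ≈ 162.007° is rejected.)

B = 17.99°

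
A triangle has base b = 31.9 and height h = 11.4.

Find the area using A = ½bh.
A = ½·b·h = ½·31.9·11.4 = ½·363.66 = 181.83

Area = 181.83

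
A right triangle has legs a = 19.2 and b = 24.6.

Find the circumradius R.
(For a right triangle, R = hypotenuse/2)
Hypotenuse c = √(a² + b²) = √(368.64 + 605.16) = √973.8 ≈ 31.2058
R = c/2 ≈ 31.2058/2 ≈ 15.6029

R = 15.6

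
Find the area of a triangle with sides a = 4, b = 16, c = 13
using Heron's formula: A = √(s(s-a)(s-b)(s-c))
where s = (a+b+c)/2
s = (4 + 16 + 13)/2 = 33/2 = 16.5
s − a = 12.5, s − b = 0.5, s − c = 3.5
s(s−a)(s−b)(s−c) = 16.5·12.5·0.5·3.5 = 360.9375
Area = √360.9375 ≈ 18.9984

s = 16.5, Area = 19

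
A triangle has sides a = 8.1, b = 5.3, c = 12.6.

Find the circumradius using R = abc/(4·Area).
First find the area with Heron's formula.
s = (8.1 + 5.3 + 12.6)/2 = 13
Area = √(s(s−a)(s−b)(s−c)) = √(13·4.9·7.7·0.4) ≈ √196.196 ≈ 14.007
abc = 8.1·5.3·12.6 = 540.918
R = abc/(4·Area) ≈ 540.918/(4·14.007) = 540.918/56.028 ≈ 9.65442

R = 9.654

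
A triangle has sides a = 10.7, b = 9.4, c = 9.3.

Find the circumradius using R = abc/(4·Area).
First find the area with Heron's formula.
s = (10.7 + 9.4 + 9.3)/2 = 14.7
Area = √(s(s−a)(s−b)(s−c)) = √(14.7·4·5.3·5.4) ≈ √1682.86 ≈ 41.0226
abc = 10.7·9.4·9.3 = 935.394
R = abc/(4·Area) ≈ 935.394/(4·41.0226) = 935.394/164.091 ≈ 5.70048

R = 5.7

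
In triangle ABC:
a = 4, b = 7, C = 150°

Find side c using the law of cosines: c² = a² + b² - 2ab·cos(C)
c² = 4² + 7² − 2·4·7·cos(150°)
cos(150°) ≈ -0.866025
c² ≈ 16 + 49 − 56·(-0.866025) ≈ 65 + 48.4974 ≈ 113.497
c ≈ √113.497 ≈ 10.6535

c = 10.65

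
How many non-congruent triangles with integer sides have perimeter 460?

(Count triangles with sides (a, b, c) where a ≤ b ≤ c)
Let a ≤ b ≤ c with a + b + c = 460. The only binding inequality is a + b > c, i.e. 460 − c > c, so c < 460/2; and c ≥ 460/3 since c is the largest side.
So 154 ≤ c ≤ 229. For each c, b runs from ⌈(460 − c)/2⌉ up to c (then a = 460 − b − c satisfies 1 ≤ a ≤ b automatically), giving c − ⌈(460 − c)/2⌉ + 1 choices.
Summing over c: 2 + 3 + 5 + 6 + … + 113 + 114  (76 terms, c = 154, …, 229) = 4408
Check (closed form: nearest integer to p²/48 for even p, (p+3)²/48 for odd p): 460²/48 = 211600/48 ≈ 4408.33 → 4408

4408 triangles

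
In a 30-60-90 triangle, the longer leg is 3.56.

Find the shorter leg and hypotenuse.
In a 30-60-90 triangle the sides are in ratio 1 : √3 : 2, so short leg = long leg/√3 and hypotenuse = 2·(short leg).
Short leg = 3.56/√3 ≈ 3.56/1.73205 ≈ 2.05537
Hypotenuse = 2·2.05537 ≈ 4.11073

Short leg = 2.055, Hypotenuse = 4.111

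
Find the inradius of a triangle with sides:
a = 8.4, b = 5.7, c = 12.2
r = Area/s where s is the semi-perimeter.
s = (8.4 + 5.7 + 12.2)/2 = 26.3/2 = 13.15
Area = √(s(s−a)(s−b)(s−c)) = √(13.15·4.75·7.45·0.95) ≈ √442.078 ≈ 21.0257
r ≈ 21.0257/13.15 ≈ 1.59891

r = 1.599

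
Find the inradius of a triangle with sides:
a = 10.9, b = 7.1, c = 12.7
r = Area/s where s is the semi-perimeter.
s = (10.9 + 7.1 + 12.7)/2 = 30.7/2 = 15.35
Area = √(s(s−a)(s−b)(s−c)) = √(15.35·4.45·8.25·2.65) ≈ √1493.37 ≈ 38.6442
r ≈ 38.6442/15.35 ≈ 2.51754

r = 2.518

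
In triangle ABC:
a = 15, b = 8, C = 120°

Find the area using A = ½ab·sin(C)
A = ½·a·b·sin(C) = ½·15·8·sin(120°)
sin(120°) ≈ 0.866025
A ≈ ½·120·0.866025 = 60·0.866025 ≈ 51.9615

Area = 51.96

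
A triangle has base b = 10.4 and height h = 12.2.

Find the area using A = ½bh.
A = ½·b·h = ½·10.4·12.2 = ½·126.88 = 63.44

Area = 63.44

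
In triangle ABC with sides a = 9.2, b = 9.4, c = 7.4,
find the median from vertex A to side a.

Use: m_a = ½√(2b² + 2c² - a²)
m_a = ½√(2·9.4² + 2·7.4² − 9.2²) = ½√(2·88.36 + 2·54.76 − 84.64) = ½√(176.72 + 109.52 − 84.64) = ½√201.6
√201.6 ≈ 14.1986, so m_a ≈ 7.0993

m_a = 7.099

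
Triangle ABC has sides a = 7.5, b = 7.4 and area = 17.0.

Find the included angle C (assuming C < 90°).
Area = ½·a·b·sin(C)  ⇒  sin(C) = 2·Area/(a·b) = 2·17.0/(7.5·7.4) = 34/55.5 ≈ 0.612613
C = arcsin(0.612613) ≈ 37.7787° (taking the acute solution since C < 90°)

C = 37.78°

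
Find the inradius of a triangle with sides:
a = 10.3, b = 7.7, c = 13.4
r = Area/s where s is the semi-perimeter.
s = (10.3 + 7.7 + 13.4)/2 = 31.4/2 = 15.7
Area = √(s(s−a)(s−b)(s−c)) = √(15.7·5.4·8·2.3) ≈ √1559.95 ≈ 39.4962
r ≈ 39.4962/15.7 ≈ 2.51568

r = 2.516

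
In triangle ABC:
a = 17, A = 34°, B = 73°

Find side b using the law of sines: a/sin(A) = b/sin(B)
a/sin(A) = b/sin(B)  ⇒  b = a·sin(B)/sin(A) = 17·sin(73°)/sin(34°)
sin(73°) ≈ 0.956305, sin(34°) ≈ 0.559193
b ≈ 17·0.956305/0.559193 ≈ 16.2572/0.559193 ≈ 29.0726

b = 29.07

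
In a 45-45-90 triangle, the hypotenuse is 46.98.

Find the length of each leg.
In a 45-45-90 triangle hypotenuse = leg·√2, so leg = hypotenuse/√2.
Leg = 46.98/√2 ≈ 46.98/1.41421 ≈ 33.2199

Each leg = 33.22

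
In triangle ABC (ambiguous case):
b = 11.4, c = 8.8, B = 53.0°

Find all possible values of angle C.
b/sin(B) = c/sin(C)  ⇒  sin(C) = c·sin(B)/b = 8.8·sin(53.0°)/11.4
sin(53.0°) ≈ 0.798636
sin(C) ≈ 8.8·0.798636/11.4 ≈ 7.02799/11.4 ≈ 0.616491
Candidate 1: C₁ = arcsin(0.616491) ≈ 38.0603°  →  A = 180° − 53.0° − 38.0603° ≈ 88.9397° > 0, valid
Candidate 2: C₂ = 180° − C₁ ≈ 141.94°  →  A = 180° − 53.0° − 141.94° ≈ -14.9397° ≤ 0, not a valid triangle

C = 38.06° (one solution)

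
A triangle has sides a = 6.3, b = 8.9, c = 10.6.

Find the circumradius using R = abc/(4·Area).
First find the area with Heron's formula.
s = (6.3 + 8.9 + 10.6)/2 = 12.9
Area = √(s(s−a)(s−b)(s−c)) = √(12.9·6.6·4·2.3) ≈ √783.288 ≈ 27.9873
abc = 6.3·8.9·10.6 = 594.342
R = abc/(4·Area) ≈ 594.342/(4·27.9873) = 594.342/111.949 ≈ 5.30904

R = 5.309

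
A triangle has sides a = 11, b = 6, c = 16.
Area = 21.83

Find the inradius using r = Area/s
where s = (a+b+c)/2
s = (11 + 6 + 16)/2 = 33/2 = 16.5
r = Area/s = 21.83/16.5 ≈ 1.32303

r = 1.323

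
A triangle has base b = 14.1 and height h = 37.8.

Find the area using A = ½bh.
A = ½·b·h = ½·14.1·37.8 = ½·532.98 = 266.49

Area = 266.49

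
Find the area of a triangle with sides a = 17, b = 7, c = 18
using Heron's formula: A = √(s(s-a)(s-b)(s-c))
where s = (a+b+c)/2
s = (17 + 7 + 18)/2 = 42/2 = 21
s − a = 4, s − b = 14, s − c = 3
s(s−a)(s−b)(s−c) = 21·4·14·3 = 3528
Area = √3528 ≈ 59.397

s = 21.0, Area = 59.4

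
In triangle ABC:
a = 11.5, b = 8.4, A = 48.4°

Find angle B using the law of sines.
a/sin(A) = b/sin(B)  ⇒  sin(B) = b·sin(A)/a = 8.4·sin(48.4°)/11.5
sin(48.4°) ≈ 0.747798
sin(B) ≈ 8.4·0.747798/11.5 ≈ 6.2815/11.5 ≈ 0.546218
B = arcsin(0.546218) ≈ 33.1079°
(Since b ≤ a we need B ≤ A, so the obtuse alternative 180° − 33.1079° ≈ 146.892° is rejected.)

B = 33.11°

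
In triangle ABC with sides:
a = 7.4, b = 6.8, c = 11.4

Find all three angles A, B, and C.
Law of cosines for each angle (a² = 54.76, b² = 46.24, c² = 129.96):
cos(A) = (b² + c² − a²)/(2bc) = (46.24 + 129.96 − 54.76)/(2·6.8·11.4) = 121.44/155.04 ≈ 0.783282  ⇒  A ≈ 38.438°
cos(B) = (a² + c² − b²)/(2ac) = (54.76 + 129.96 − 46.24)/(2·7.4·11.4) = 138.48/168.72 ≈ 0.820768  ⇒  B ≈ 34.8382°
cos(C) = (a² + b² − c²)/(2ab) = (54.76 + 46.24 − 129.96)/(2·7.4·6.8) = -28.96/100.64 ≈ -0.287758  ⇒  C ≈ 106.724°
Check: A + B + C ≈ 180°

A = 38.44°, B = 34.84°, C = 106.7°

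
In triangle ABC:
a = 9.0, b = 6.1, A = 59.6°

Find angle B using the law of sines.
a/sin(A) = b/sin(B)  ⇒  sin(B) = b·sin(A)/a = 6.1·sin(59.6°)/9.0
sin(59.6°) ≈ 0.862514
sin(B) ≈ 6.1·0.862514/9.0 ≈ 5.26133/9.0 ≈ 0.584593
B = arcsin(0.584593) ≈ 35.7742°
(Since b ≤ a we need B ≤ A, so the obtuse alternative 180° − 35.7742° ≈ 144.226° is rejected.)

B = 35.77°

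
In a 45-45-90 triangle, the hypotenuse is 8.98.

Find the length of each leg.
In a 45-45-90 triangle hypotenuse = leg·√2, so leg = hypotenuse/√2.
Leg = 8.98/√2 ≈ 8.98/1.41421 ≈ 6.34982

Each leg = 6.35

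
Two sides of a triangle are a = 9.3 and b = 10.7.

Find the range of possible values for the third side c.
Triangle inequality: |a − b| < c < a + b
|a − b| = |9.3 − 10.7| = 1.4
a + b = 9.3 + 10.7 = 20

1.4 < c < 20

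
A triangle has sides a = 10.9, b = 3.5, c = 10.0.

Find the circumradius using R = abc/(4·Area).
First find the area with Heron's formula.
s = (10.9 + 3.5 + 10.0)/2 = 12.2
Area = √(s(s−a)(s−b)(s−c)) = √(12.2·1.3·8.7·2.2) ≈ √303.56 ≈ 17.423
abc = 10.9·3.5·10.0 = 381.5
R = abc/(4·Area) ≈ 381.5/(4·17.423) = 381.5/69.6919 ≈ 5.47409

R = 5.474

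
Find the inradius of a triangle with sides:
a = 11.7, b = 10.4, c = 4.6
r = Area/s where s is the semi-perimeter.
s = (11.7 + 10.4 + 4.6)/2 = 26.7/2 = 13.35
Area = √(s(s−a)(s−b)(s−c)) = √(13.35·1.65·2.95·8.75) ≈ √568.585 ≈ 23.845
r ≈ 23.845/13.35 ≈ 1.78614

r = 1.786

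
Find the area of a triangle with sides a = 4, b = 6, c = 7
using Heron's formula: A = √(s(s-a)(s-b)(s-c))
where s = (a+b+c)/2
s = (4 + 6 + 7)/2 = 17/2 = 8.5
s − a = 4.5, s − b = 2.5, s − c = 1.5
s(s−a)(s−b)(s−c) = 8.5·4.5·2.5·1.5 = 143.4375
Area = √143.4375 ≈ 11.9765

s = 8.5, Area = 11.98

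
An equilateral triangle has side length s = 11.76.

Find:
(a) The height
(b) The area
(a) The height splits the triangle into two 30-60-90 halves: h = s·√3/2 = 11.76·1.73205/2 ≈ 20.3689/2 ≈ 10.1845
(b) Area = (√3/4)·s² = (√3/4)·11.76² = (√3/4)·138.2976 ≈ 0.433013·138.2976 ≈ 59.8846

Height = 10.18, Area = 59.88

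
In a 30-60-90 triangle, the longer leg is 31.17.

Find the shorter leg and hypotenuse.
In a 30-60-90 triangle the sides are in ratio 1 : √3 : 2, so short leg = long leg/√3 and hypotenuse = 2·(short leg).
Short leg = 31.17/√3 ≈ 31.17/1.73205 ≈ 17.996
Hypotenuse = 2·17.996 ≈ 35.992

Short leg = 18, Hypotenuse = 35.99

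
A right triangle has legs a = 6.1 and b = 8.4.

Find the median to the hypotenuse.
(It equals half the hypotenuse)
Hypotenuse c = √(a² + b²) = √(37.21 + 70.56) = √107.77 ≈ 10.3812
Median to hypotenuse = c/2 ≈ 10.3812/2 ≈ 5.19062

Median = 5.191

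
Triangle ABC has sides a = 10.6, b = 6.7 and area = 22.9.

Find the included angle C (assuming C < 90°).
Area = ½·a·b·sin(C)  ⇒  sin(C) = 2·Area/(a·b) = 2·22.9/(10.6·6.7) = 45.8/71.02 ≈ 0.644889
C = arcsin(0.644889) ≈ 40.1573° (taking the acute solution since C < 90°)

C = 40.16°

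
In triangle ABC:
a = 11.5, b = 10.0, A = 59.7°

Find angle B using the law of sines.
a/sin(A) = b/sin(B)  ⇒  sin(B) = b·sin(A)/a = 10.0·sin(59.7°)/11.5
sin(59.7°) ≈ 0.863396
sin(B) ≈ 10.0·0.863396/11.5 ≈ 8.63396/11.5 ≈ 0.750779
B = arcsin(0.750779) ≈ 48.6579°
(Since b ≤ a we need B ≤ A, so the obtuse alternative 180° − 48.6579° ≈ 131.342° is rejected.)

B = 48.66°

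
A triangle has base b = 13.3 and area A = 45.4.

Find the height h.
A = ½·b·h  ⇒  h = 2A/b = 2·45.4/13.3 = 90.8/13.3 ≈ 6.82707

h = 6.827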